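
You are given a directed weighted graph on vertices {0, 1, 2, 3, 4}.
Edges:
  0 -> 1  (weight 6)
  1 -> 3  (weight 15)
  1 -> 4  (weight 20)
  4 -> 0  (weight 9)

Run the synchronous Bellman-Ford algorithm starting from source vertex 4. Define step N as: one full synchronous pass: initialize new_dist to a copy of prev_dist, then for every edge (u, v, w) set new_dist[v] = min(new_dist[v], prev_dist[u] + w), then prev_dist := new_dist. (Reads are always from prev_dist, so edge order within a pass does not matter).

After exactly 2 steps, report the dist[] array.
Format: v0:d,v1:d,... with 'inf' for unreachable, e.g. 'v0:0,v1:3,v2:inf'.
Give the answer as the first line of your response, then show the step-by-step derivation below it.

v0:9,v1:15,v2:inf,v3:inf,v4:0

step 1: dist = v0:9,v1:inf,v2:inf,v3:inf,v4:0
step 2: dist = v0:9,v1:15,v2:inf,v3:inf,v4:0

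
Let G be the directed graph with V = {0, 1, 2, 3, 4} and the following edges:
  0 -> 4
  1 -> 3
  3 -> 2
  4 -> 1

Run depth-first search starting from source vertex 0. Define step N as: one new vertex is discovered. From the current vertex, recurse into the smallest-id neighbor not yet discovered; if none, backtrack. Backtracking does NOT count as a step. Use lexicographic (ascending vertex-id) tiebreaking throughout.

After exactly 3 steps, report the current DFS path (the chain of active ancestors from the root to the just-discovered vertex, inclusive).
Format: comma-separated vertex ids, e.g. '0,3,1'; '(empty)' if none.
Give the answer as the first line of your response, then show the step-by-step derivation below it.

0,4,1

step 1: discover 0; path=0; order=0
step 2: discover 4; path=0>4; order=0,4
step 3: discover 1; path=0>4>1; order=0,4,1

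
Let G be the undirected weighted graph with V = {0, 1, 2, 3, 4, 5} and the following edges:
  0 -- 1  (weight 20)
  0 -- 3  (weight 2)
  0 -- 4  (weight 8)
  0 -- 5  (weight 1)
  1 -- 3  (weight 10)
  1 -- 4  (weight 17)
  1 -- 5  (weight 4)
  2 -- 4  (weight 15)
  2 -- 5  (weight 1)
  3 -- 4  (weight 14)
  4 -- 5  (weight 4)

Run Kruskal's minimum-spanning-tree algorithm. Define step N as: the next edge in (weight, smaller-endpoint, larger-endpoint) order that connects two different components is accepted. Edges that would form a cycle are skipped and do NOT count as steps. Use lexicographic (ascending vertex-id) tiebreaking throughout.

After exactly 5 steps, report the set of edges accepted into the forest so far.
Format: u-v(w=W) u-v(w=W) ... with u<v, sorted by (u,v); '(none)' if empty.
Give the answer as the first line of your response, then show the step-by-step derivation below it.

0-3(w=2) 0-5(w=1) 1-5(w=4) 2-5(w=1) 4-5(w=4)

step 1: add edge 0-5 (w=1); MST = {0-5(w=1)}
step 2: add edge 2-5 (w=1); MST = {0-5(w=1) 2-5(w=1)}
step 3: add edge 0-3 (w=2); MST = {0-3(w=2) 0-5(w=1) 2-5(w=1)}
step 4: add edge 1-5 (w=4); MST = {0-3(w=2) 0-5(w=1) 1-5(w=4) 2-5(w=1)}
step 5: add edge 4-5 (w=4); MST = {0-3(w=2) 0-5(w=1) 1-5(w=4) 2-5(w=1) 4-5(w=4)}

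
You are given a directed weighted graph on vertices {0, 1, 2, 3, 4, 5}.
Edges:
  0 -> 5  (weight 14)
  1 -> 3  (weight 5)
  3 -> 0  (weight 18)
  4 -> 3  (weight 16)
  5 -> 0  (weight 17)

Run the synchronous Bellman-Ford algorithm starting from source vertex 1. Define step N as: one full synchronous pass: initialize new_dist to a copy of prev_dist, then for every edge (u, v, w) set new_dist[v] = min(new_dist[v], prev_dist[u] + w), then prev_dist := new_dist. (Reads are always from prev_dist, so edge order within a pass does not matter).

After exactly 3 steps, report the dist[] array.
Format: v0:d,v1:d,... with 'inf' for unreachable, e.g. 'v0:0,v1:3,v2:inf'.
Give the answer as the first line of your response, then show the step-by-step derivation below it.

v0:23,v1:0,v2:inf,v3:5,v4:inf,v5:37

step 1: dist = v0:inf,v1:0,v2:inf,v3:5,v4:inf,v5:inf
step 2: dist = v0:23,v1:0,v2:inf,v3:5,v4:inf,v5:inf
step 3: dist = v0:23,v1:0,v2:inf,v3:5,v4:inf,v5:37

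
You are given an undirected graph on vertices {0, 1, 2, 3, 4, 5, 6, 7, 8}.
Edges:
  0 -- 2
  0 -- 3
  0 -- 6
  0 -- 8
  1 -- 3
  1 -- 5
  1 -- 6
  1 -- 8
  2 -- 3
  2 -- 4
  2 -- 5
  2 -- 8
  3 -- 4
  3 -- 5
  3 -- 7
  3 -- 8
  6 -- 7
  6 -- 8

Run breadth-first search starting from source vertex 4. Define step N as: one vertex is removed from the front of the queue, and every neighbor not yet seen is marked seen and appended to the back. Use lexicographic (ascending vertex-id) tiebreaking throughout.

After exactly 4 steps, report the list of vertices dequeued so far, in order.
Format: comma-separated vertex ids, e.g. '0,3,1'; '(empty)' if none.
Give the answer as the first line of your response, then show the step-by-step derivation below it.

4,2,3,0

step 1: dequeue 4; queue=[2,3]; order=4
step 2: dequeue 2; queue=[3,0,5,8]; order=4,2
step 3: dequeue 3; queue=[0,5,8,1,7]; order=4,2,3
step 4: dequeue 0; queue=[5,8,1,7,6]; order=4,2,3,0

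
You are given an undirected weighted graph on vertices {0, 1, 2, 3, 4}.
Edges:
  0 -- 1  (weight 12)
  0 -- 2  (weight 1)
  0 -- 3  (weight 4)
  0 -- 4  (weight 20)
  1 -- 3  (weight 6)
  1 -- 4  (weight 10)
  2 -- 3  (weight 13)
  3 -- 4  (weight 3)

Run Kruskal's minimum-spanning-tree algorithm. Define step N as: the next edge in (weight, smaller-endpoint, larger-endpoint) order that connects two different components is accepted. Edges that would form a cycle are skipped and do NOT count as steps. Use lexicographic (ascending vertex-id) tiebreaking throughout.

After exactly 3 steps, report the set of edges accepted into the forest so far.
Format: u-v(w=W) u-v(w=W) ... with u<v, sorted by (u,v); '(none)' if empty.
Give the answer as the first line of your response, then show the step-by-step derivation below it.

0-2(w=1) 0-3(w=4) 3-4(w=3)

step 1: add edge 0-2 (w=1); MST = {0-2(w=1)}
step 2: add edge 3-4 (w=3); MST = {0-2(w=1) 3-4(w=3)}
step 3: add edge 0-3 (w=4); MST = {0-2(w=1) 0-3(w=4) 3-4(w=3)}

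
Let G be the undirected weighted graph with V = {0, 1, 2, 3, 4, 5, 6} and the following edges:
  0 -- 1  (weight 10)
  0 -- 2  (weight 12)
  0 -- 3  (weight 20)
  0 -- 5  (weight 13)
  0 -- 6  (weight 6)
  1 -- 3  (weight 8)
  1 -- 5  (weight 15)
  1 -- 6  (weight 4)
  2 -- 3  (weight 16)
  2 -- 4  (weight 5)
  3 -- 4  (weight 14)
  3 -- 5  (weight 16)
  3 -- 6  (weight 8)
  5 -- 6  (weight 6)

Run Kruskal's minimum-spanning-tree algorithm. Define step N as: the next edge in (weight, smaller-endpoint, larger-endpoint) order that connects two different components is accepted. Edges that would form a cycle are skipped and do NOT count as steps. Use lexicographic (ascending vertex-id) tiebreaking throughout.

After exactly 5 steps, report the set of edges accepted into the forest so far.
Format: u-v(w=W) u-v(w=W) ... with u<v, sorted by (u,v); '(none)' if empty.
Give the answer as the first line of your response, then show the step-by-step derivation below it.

0-6(w=6) 1-3(w=8) 1-6(w=4) 2-4(w=5) 5-6(w=6)

step 1: add edge 1-6 (w=4); MST = {1-6(w=4)}
step 2: add edge 2-4 (w=5); MST = {1-6(w=4) 2-4(w=5)}
step 3: add edge 0-6 (w=6); MST = {0-6(w=6) 1-6(w=4) 2-4(w=5)}
step 4: add edge 5-6 (w=6); MST = {0-6(w=6) 1-6(w=4) 2-4(w=5) 5-6(w=6)}
step 5: add edge 1-3 (w=8); MST = {0-6(w=6) 1-3(w=8) 1-6(w=4) 2-4(w=5) 5-6(w=6)}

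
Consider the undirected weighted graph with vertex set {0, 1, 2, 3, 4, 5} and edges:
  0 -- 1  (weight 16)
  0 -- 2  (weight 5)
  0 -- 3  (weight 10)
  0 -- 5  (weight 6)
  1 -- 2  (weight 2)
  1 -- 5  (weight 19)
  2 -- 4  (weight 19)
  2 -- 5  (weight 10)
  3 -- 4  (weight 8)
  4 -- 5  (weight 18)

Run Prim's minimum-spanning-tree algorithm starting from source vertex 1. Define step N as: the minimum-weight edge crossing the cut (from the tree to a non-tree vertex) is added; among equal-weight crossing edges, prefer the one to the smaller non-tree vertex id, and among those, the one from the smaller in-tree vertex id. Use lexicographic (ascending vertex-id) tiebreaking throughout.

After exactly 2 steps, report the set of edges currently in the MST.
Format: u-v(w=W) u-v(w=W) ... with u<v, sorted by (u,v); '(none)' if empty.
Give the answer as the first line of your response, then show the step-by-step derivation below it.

0-2(w=5) 1-2(w=2)

step 1: add edge 1-2 (w=2); MST = {1-2(w=2)}
step 2: add edge 0-2 (w=5); MST = {0-2(w=5) 1-2(w=2)}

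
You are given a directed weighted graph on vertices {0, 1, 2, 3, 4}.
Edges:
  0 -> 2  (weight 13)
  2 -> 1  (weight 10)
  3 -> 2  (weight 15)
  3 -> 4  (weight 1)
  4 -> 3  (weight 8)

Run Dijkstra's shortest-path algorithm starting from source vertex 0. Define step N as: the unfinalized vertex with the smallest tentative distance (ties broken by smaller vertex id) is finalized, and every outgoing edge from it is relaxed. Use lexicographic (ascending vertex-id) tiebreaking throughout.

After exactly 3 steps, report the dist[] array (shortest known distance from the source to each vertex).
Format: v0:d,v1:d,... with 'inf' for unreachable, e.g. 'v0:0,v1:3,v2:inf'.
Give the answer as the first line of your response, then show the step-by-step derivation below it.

v0:0,v1:23,v2:13,v3:inf,v4:inf

step 1: dist = v0:0,v1:inf,v2:13,v3:inf,v4:inf
step 2: dist = v0:0,v1:23,v2:13,v3:inf,v4:inf
step 3: dist = v0:0,v1:23,v2:13,v3:inf,v4:inf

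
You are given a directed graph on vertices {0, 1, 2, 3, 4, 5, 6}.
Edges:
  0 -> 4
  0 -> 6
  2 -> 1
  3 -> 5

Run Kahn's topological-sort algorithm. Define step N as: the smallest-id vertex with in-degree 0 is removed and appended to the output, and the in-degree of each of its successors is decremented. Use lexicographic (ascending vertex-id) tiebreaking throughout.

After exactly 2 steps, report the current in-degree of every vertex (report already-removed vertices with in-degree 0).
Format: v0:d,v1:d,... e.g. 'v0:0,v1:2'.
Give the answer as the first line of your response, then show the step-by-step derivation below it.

v0:0,v1:0,v2:0,v3:0,v4:0,v5:1,v6:0

step 1: output 0; order=[0]; indeg=(0,1,0,0,0,1,0)
step 2: output 2; order=[0,2]; indeg=(0,0,0,0,0,1,0)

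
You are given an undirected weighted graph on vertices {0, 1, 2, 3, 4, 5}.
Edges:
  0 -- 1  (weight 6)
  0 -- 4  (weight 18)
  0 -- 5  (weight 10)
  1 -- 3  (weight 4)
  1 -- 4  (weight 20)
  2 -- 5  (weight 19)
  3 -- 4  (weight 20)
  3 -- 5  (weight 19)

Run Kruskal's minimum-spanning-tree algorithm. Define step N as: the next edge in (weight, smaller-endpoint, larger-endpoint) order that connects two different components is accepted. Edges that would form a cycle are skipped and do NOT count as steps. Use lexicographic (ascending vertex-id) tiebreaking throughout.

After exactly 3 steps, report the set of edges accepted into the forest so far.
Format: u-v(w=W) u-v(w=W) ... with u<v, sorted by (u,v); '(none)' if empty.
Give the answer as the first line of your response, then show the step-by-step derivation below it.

0-1(w=6) 0-5(w=10) 1-3(w=4)

step 1: add edge 1-3 (w=4); MST = {1-3(w=4)}
step 2: add edge 0-1 (w=6); MST = {0-1(w=6) 1-3(w=4)}
step 3: add edge 0-5 (w=10); MST = {0-1(w=6) 0-5(w=10) 1-3(w=4)}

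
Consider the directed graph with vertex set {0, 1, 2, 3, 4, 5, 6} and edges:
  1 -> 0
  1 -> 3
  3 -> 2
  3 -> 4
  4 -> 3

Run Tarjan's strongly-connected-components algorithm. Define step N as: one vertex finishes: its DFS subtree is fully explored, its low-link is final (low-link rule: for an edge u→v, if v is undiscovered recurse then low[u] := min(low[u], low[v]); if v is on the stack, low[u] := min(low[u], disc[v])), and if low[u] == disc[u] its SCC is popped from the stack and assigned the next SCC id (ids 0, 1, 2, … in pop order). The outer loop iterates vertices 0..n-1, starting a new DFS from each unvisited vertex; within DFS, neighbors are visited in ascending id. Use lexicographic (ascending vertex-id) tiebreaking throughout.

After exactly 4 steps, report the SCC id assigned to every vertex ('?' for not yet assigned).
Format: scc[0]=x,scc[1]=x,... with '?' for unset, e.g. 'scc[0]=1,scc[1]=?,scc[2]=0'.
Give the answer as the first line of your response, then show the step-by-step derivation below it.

scc[0]=0,scc[1]=?,scc[2]=1,scc[3]=2,scc[4]=2,scc[5]=?,scc[6]=?

step 1: low=(low[0]=0,low[1]=?,low[2]=?,low[3]=?,low[4]=?,low[5]=?,low[6]=?); scc=(scc[0]=0,scc[1]=?,scc[2]=?,scc[3]=?,scc[4]=?,scc[5]=?,scc[6]=?)
step 2: low=(low[0]=0,low[1]=1,low[2]=3,low[3]=2,low[4]=?,low[5]=?,low[6]=?); scc=(scc[0]=0,scc[1]=?,scc[2]=1,scc[3]=?,scc[4]=?,scc[5]=?,scc[6]=?)
step 3: low=(low[0]=0,low[1]=1,low[2]=3,low[3]=2,low[4]=2,low[5]=?,low[6]=?); scc=(scc[0]=0,scc[1]=?,scc[2]=1,scc[3]=?,scc[4]=?,scc[5]=?,scc[6]=?)
step 4: low=(low[0]=0,low[1]=1,low[2]=3,low[3]=2,low[4]=2,low[5]=?,low[6]=?); scc=(scc[0]=0,scc[1]=?,scc[2]=1,scc[3]=2,scc[4]=2,scc[5]=?,scc[6]=?)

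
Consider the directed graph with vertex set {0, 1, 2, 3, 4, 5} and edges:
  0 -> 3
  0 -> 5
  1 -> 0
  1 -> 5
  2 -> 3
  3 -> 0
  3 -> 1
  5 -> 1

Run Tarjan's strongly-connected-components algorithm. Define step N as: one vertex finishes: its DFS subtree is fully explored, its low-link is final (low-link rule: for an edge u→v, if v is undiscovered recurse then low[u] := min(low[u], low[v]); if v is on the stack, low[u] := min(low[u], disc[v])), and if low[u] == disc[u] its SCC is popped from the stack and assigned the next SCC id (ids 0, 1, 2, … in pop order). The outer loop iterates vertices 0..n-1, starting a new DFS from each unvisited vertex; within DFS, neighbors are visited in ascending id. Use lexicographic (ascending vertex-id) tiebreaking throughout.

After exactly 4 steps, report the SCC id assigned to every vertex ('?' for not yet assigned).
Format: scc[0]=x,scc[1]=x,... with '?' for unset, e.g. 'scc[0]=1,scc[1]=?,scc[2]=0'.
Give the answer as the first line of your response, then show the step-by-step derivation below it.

scc[0]=0,scc[1]=0,scc[2]=?,scc[3]=0,scc[4]=?,scc[5]=0

step 1: low=(low[0]=0,low[1]=0,low[2]=?,low[3]=0,low[4]=?,low[5]=2); scc=(scc[0]=?,scc[1]=?,scc[2]=?,scc[3]=?,scc[4]=?,scc[5]=?)
step 2: low=(low[0]=0,low[1]=0,low[2]=?,low[3]=0,low[4]=?,low[5]=2); scc=(scc[0]=?,scc[1]=?,scc[2]=?,scc[3]=?,scc[4]=?,scc[5]=?)
step 3: low=(low[0]=0,low[1]=0,low[2]=?,low[3]=0,low[4]=?,low[5]=2); scc=(scc[0]=?,scc[1]=?,scc[2]=?,scc[3]=?,scc[4]=?,scc[5]=?)
step 4: low=(low[0]=0,low[1]=0,low[2]=?,low[3]=0,low[4]=?,low[5]=2); scc=(scc[0]=0,scc[1]=0,scc[2]=?,scc[3]=0,scc[4]=?,scc[5]=0)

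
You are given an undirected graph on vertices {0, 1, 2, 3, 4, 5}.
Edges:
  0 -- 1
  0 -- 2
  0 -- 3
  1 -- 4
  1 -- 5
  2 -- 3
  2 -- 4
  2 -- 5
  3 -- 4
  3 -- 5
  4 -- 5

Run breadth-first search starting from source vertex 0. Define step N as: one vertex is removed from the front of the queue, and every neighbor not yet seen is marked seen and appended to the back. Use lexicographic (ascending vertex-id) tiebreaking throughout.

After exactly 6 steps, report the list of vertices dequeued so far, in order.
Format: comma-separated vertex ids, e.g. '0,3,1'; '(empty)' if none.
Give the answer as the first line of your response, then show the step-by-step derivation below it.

0,1,2,3,4,5

step 1: dequeue 0; queue=[1,2,3]; order=0
step 2: dequeue 1; queue=[2,3,4,5]; order=0,1
step 3: dequeue 2; queue=[3,4,5]; order=0,1,2
step 4: dequeue 3; queue=[4,5]; order=0,1,2,3
step 5: dequeue 4; queue=[5]; order=0,1,2,3,4
step 6: dequeue 5; queue=[(empty)]; order=0,1,2,3,4,5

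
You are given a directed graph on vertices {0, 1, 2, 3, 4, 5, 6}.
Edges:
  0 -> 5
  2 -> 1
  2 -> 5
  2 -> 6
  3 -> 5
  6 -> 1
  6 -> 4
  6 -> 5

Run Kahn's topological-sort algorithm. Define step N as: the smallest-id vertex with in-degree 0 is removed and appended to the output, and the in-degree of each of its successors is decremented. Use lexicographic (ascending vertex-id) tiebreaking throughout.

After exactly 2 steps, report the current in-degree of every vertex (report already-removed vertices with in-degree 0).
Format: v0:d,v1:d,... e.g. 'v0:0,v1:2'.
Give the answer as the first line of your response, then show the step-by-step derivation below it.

v0:0,v1:1,v2:0,v3:0,v4:1,v5:2,v6:0

step 1: output 0; order=[0]; indeg=(0,2,0,0,1,3,1)
step 2: output 2; order=[0,2]; indeg=(0,1,0,0,1,2,0)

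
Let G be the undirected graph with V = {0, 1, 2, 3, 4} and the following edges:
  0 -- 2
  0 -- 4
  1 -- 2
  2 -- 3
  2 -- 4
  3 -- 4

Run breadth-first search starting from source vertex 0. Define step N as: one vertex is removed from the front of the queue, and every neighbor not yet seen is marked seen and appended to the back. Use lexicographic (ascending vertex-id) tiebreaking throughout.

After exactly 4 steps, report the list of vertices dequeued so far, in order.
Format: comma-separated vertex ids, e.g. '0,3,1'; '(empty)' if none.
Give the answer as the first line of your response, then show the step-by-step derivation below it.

0,2,4,1

step 1: dequeue 0; queue=[2,4]; order=0
step 2: dequeue 2; queue=[4,1,3]; order=0,2
step 3: dequeue 4; queue=[1,3]; order=0,2,4
step 4: dequeue 1; queue=[3]; order=0,2,4,1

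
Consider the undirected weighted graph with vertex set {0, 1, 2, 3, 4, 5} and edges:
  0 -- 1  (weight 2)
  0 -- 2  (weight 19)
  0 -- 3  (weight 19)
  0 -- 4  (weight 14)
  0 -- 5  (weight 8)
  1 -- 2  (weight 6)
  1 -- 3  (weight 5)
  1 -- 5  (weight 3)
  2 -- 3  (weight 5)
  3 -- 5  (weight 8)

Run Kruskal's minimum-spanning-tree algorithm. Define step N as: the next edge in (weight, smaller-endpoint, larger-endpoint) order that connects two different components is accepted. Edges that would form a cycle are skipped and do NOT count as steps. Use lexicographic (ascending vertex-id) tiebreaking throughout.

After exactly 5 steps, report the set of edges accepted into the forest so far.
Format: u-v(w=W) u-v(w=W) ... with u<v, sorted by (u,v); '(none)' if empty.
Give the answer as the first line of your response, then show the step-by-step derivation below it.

0-1(w=2) 0-4(w=14) 1-3(w=5) 1-5(w=3) 2-3(w=5)

step 1: add edge 0-1 (w=2); MST = {0-1(w=2)}
step 2: add edge 1-5 (w=3); MST = {0-1(w=2) 1-5(w=3)}
step 3: add edge 1-3 (w=5); MST = {0-1(w=2) 1-3(w=5) 1-5(w=3)}
step 4: add edge 2-3 (w=5); MST = {0-1(w=2) 1-3(w=5) 1-5(w=3) 2-3(w=5)}
step 5: add edge 0-4 (w=14); MST = {0-1(w=2) 0-4(w=14) 1-3(w=5) 1-5(w=3) 2-3(w=5)}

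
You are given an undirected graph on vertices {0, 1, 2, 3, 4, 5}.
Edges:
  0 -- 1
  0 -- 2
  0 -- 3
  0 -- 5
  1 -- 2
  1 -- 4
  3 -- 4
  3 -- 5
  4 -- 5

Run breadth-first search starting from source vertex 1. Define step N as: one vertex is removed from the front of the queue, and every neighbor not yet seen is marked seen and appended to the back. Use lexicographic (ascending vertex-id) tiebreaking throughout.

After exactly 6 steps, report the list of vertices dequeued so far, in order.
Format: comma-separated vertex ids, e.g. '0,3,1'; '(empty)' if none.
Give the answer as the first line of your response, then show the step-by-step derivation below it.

1,0,2,4,3,5

step 1: dequeue 1; queue=[0,2,4]; order=1
step 2: dequeue 0; queue=[2,4,3,5]; order=1,0
step 3: dequeue 2; queue=[4,3,5]; order=1,0,2
step 4: dequeue 4; queue=[3,5]; order=1,0,2,4
step 5: dequeue 3; queue=[5]; order=1,0,2,4,3
step 6: dequeue 5; queue=[(empty)]; order=1,0,2,4,3,5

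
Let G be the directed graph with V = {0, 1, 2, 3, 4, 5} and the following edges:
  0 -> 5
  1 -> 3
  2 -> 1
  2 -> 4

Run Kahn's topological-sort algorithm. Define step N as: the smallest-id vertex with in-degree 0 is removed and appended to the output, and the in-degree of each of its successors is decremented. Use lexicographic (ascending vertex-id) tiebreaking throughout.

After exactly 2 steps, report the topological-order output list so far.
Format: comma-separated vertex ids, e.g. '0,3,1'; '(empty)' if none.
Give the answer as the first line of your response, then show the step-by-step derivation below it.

0,2

step 1: output 0; order=[0]; indeg=(0,1,0,1,1,0)
step 2: output 2; order=[0,2]; indeg=(0,0,0,1,0,0)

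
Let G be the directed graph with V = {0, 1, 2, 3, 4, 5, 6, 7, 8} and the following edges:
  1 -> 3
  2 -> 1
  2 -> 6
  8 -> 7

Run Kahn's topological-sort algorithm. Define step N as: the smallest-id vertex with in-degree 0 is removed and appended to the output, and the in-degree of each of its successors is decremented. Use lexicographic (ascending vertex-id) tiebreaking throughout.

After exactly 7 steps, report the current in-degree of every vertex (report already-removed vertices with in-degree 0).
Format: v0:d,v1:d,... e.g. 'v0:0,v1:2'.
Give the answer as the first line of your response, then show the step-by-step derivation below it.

v0:0,v1:0,v2:0,v3:0,v4:0,v5:0,v6:0,v7:1,v8:0

step 1: output 0; order=[0]; indeg=(0,1,0,1,0,0,1,1,0)
step 2: output 2; order=[0,2]; indeg=(0,0,0,1,0,0,0,1,0)
step 3: output 1; order=[0,2,1]; indeg=(0,0,0,0,0,0,0,1,0)
step 4: output 3; order=[0,2,1,3]; indeg=(0,0,0,0,0,0,0,1,0)
step 5: output 4; order=[0,2,1,3,4]; indeg=(0,0,0,0,0,0,0,1,0)
step 6: output 5; order=[0,2,1,3,4,5]; indeg=(0,0,0,0,0,0,0,1,0)
step 7: output 6; order=[0,2,1,3,4,5,6]; indeg=(0,0,0,0,0,0,0,1,0)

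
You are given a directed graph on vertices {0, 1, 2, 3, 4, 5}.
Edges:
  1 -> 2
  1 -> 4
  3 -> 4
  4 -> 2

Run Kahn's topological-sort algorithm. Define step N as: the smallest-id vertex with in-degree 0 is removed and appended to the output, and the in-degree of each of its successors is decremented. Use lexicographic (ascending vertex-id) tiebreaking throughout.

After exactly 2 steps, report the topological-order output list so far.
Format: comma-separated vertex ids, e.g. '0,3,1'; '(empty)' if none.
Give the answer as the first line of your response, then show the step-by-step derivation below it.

0,1

step 1: output 0; order=[0]; indeg=(0,0,2,0,2,0)
step 2: output 1; order=[0,1]; indeg=(0,0,1,0,1,0)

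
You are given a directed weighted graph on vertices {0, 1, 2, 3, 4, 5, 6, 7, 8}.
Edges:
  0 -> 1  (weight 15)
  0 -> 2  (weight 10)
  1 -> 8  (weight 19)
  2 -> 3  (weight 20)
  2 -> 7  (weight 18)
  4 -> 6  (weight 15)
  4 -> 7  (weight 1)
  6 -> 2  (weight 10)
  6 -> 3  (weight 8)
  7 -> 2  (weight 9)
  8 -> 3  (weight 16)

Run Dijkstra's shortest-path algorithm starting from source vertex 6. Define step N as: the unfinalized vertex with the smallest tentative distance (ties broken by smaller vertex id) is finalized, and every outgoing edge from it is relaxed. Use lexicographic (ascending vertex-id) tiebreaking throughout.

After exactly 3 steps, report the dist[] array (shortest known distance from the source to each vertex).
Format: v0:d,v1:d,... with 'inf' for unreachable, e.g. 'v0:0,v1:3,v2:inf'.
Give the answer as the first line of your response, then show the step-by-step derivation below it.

v0:inf,v1:inf,v2:10,v3:8,v4:inf,v5:inf,v6:0,v7:28,v8:inf

step 1: dist = v0:inf,v1:inf,v2:10,v3:8,v4:inf,v5:inf,v6:0,v7:inf,v8:inf
step 2: dist = v0:inf,v1:inf,v2:10,v3:8,v4:inf,v5:inf,v6:0,v7:inf,v8:inf
step 3: dist = v0:inf,v1:inf,v2:10,v3:8,v4:inf,v5:inf,v6:0,v7:28,v8:inf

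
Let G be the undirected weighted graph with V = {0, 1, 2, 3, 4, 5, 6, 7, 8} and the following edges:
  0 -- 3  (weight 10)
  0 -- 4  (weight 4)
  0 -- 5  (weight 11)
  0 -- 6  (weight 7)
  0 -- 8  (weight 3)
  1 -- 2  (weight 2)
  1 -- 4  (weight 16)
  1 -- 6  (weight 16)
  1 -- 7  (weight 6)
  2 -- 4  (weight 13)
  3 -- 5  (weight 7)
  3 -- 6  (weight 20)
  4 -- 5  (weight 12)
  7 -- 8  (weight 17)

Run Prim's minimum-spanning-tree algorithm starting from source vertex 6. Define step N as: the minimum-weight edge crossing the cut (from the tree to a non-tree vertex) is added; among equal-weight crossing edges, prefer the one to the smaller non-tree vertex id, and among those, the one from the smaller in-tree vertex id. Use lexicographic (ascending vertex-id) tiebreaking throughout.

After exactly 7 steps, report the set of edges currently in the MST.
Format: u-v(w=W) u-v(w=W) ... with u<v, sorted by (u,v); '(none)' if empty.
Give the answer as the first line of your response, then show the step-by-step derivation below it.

0-3(w=10) 0-4(w=4) 0-6(w=7) 0-8(w=3) 1-2(w=2) 2-4(w=13) 3-5(w=7)

step 1: add edge 0-6 (w=7); MST = {0-6(w=7)}
step 2: add edge 0-8 (w=3); MST = {0-6(w=7) 0-8(w=3)}
step 3: add edge 0-4 (w=4); MST = {0-4(w=4) 0-6(w=7) 0-8(w=3)}
step 4: add edge 0-3 (w=10); MST = {0-3(w=10) 0-4(w=4) 0-6(w=7) 0-8(w=3)}
step 5: add edge 3-5 (w=7); MST = {0-3(w=10) 0-4(w=4) 0-6(w=7) 0-8(w=3) 3-5(w=7)}
step 6: add edge 2-4 (w=13); MST = {0-3(w=10) 0-4(w=4) 0-6(w=7) 0-8(w=3) 2-4(w=13) 3-5(w=7)}
step 7: add edge 1-2 (w=2); MST = {0-3(w=10) 0-4(w=4) 0-6(w=7) 0-8(w=3) 1-2(w=2) 2-4(w=13) 3-5(w=7)}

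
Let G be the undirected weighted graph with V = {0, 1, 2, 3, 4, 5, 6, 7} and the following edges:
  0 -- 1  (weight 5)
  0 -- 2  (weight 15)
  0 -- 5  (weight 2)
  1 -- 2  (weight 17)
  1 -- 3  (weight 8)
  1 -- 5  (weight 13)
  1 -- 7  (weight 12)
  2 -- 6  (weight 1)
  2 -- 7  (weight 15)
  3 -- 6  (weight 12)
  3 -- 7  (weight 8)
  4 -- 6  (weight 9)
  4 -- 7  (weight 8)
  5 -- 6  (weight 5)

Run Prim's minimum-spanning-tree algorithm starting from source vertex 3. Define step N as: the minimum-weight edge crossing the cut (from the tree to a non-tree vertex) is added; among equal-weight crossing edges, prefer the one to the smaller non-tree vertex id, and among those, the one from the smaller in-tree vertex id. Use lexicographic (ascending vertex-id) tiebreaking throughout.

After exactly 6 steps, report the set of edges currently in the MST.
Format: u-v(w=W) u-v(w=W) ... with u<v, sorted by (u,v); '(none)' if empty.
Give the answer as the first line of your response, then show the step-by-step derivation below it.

0-1(w=5) 0-5(w=2) 1-3(w=8) 2-6(w=1) 3-7(w=8) 5-6(w=5)

step 1: add edge 1-3 (w=8); MST = {1-3(w=8)}
step 2: add edge 0-1 (w=5); MST = {0-1(w=5) 1-3(w=8)}
step 3: add edge 0-5 (w=2); MST = {0-1(w=5) 0-5(w=2) 1-3(w=8)}
step 4: add edge 5-6 (w=5); MST = {0-1(w=5) 0-5(w=2) 1-3(w=8) 5-6(w=5)}
step 5: add edge 2-6 (w=1); MST = {0-1(w=5) 0-5(w=2) 1-3(w=8) 2-6(w=1) 5-6(w=5)}
step 6: add edge 3-7 (w=8); MST = {0-1(w=5) 0-5(w=2) 1-3(w=8) 2-6(w=1) 3-7(w=8) 5-6(w=5)}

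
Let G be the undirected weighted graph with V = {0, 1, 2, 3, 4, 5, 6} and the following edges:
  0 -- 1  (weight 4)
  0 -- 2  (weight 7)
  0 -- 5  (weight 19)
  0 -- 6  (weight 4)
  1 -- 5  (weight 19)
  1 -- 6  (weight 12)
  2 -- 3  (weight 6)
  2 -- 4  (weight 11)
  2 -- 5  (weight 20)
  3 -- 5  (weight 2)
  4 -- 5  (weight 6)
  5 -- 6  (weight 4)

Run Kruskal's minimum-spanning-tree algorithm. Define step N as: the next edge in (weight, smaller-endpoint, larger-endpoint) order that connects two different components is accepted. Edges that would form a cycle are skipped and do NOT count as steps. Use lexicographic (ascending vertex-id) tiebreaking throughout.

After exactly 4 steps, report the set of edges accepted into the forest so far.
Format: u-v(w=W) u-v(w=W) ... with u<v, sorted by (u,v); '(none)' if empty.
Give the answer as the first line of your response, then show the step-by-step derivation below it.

0-1(w=4) 0-6(w=4) 3-5(w=2) 5-6(w=4)

step 1: add edge 3-5 (w=2); MST = {3-5(w=2)}
step 2: add edge 0-1 (w=4); MST = {0-1(w=4) 3-5(w=2)}
step 3: add edge 0-6 (w=4); MST = {0-1(w=4) 0-6(w=4) 3-5(w=2)}
step 4: add edge 5-6 (w=4); MST = {0-1(w=4) 0-6(w=4) 3-5(w=2) 5-6(w=4)}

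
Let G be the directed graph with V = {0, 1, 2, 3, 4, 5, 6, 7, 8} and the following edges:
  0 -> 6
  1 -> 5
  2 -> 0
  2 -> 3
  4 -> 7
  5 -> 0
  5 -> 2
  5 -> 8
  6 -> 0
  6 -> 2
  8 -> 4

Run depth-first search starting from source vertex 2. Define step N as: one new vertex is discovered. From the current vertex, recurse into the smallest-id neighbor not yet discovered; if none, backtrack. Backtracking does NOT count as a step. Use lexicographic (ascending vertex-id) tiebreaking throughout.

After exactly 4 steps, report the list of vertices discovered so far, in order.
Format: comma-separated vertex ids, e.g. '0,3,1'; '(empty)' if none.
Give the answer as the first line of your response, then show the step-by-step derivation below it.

2,0,6,3

step 1: discover 2; path=2; order=2
step 2: discover 0; path=2>0; order=2,0
step 3: discover 6; path=2>0>6; order=2,0,6
step 4: discover 3; path=2>3; order=2,0,6,3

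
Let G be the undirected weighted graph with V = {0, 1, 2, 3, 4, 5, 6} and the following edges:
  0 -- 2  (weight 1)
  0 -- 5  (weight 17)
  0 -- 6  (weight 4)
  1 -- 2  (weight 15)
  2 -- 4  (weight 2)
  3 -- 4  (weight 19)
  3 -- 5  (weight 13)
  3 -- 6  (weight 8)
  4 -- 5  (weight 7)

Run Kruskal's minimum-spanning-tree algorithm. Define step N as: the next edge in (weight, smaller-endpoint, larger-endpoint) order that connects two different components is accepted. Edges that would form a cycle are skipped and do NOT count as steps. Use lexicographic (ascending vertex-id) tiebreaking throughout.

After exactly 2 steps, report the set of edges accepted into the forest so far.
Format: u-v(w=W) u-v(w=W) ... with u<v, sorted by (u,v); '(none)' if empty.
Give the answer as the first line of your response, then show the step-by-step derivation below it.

0-2(w=1) 2-4(w=2)

step 1: add edge 0-2 (w=1); MST = {0-2(w=1)}
step 2: add edge 2-4 (w=2); MST = {0-2(w=1) 2-4(w=2)}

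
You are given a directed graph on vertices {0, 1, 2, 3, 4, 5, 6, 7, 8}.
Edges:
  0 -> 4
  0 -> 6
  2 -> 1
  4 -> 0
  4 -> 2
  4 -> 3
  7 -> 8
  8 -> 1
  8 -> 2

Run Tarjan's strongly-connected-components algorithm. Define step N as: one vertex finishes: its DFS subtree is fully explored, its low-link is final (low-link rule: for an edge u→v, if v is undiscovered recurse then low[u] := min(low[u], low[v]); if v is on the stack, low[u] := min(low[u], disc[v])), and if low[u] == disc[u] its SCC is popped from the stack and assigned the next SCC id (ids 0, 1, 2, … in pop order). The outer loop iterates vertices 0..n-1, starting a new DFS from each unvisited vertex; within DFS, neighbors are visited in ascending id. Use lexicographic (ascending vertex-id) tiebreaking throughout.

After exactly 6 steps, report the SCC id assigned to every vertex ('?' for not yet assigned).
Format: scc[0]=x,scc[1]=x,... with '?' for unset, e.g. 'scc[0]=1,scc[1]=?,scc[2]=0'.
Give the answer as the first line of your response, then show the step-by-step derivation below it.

scc[0]=4,scc[1]=0,scc[2]=1,scc[3]=2,scc[4]=4,scc[5]=?,scc[6]=3,scc[7]=?,scc[8]=?

step 1: low=(low[0]=0,low[1]=3,low[2]=2,low[3]=?,low[4]=0,low[5]=?,low[6]=?,low[7]=?,low[8]=?); scc=(scc[0]=?,scc[1]=0,scc[2]=?,scc[3]=?,scc[4]=?,scc[5]=?,scc[6]=?,scc[7]=?,scc[8]=?)
step 2: low=(low[0]=0,low[1]=3,low[2]=2,low[3]=?,low[4]=0,low[5]=?,low[6]=?,low[7]=?,low[8]=?); scc=(scc[0]=?,scc[1]=0,scc[2]=1,scc[3]=?,scc[4]=?,scc[5]=?,scc[6]=?,scc[7]=?,scc[8]=?)
step 3: low=(low[0]=0,low[1]=3,low[2]=2,low[3]=4,low[4]=0,low[5]=?,low[6]=?,low[7]=?,low[8]=?); scc=(scc[0]=?,scc[1]=0,scc[2]=1,scc[3]=2,scc[4]=?,scc[5]=?,scc[6]=?,scc[7]=?,scc[8]=?)
step 4: low=(low[0]=0,low[1]=3,low[2]=2,low[3]=4,low[4]=0,low[5]=?,low[6]=?,low[7]=?,low[8]=?); scc=(scc[0]=?,scc[1]=0,scc[2]=1,scc[3]=2,scc[4]=?,scc[5]=?,scc[6]=?,scc[7]=?,scc[8]=?)
step 5: low=(low[0]=0,low[1]=3,low[2]=2,low[3]=4,low[4]=0,low[5]=?,low[6]=5,low[7]=?,low[8]=?); scc=(scc[0]=?,scc[1]=0,scc[2]=1,scc[3]=2,scc[4]=?,scc[5]=?,scc[6]=3,scc[7]=?,scc[8]=?)
step 6: low=(low[0]=0,low[1]=3,low[2]=2,low[3]=4,low[4]=0,low[5]=?,low[6]=5,low[7]=?,low[8]=?); scc=(scc[0]=4,scc[1]=0,scc[2]=1,scc[3]=2,scc[4]=4,scc[5]=?,scc[6]=3,scc[7]=?,scc[8]=?)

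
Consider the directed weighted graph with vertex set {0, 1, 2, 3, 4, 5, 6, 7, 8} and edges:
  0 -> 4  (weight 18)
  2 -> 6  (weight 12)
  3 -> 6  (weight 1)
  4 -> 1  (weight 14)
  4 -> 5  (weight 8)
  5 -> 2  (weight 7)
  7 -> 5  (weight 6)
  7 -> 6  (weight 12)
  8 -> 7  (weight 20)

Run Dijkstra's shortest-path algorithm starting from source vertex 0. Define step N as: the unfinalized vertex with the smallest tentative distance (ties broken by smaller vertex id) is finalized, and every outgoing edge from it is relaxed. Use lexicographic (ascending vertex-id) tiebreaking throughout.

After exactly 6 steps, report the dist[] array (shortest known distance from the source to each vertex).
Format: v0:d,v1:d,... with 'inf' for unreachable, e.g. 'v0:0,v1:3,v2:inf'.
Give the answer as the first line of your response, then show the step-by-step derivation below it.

v0:0,v1:32,v2:33,v3:inf,v4:18,v5:26,v6:45,v7:inf,v8:inf

step 1: dist = v0:0,v1:inf,v2:inf,v3:inf,v4:18,v5:inf,v6:inf,v7:inf,v8:inf
step 2: dist = v0:0,v1:32,v2:inf,v3:inf,v4:18,v5:26,v6:inf,v7:inf,v8:inf
step 3: dist = v0:0,v1:32,v2:33,v3:inf,v4:18,v5:26,v6:inf,v7:inf,v8:inf
step 4: dist = v0:0,v1:32,v2:33,v3:inf,v4:18,v5:26,v6:inf,v7:inf,v8:inf
step 5: dist = v0:0,v1:32,v2:33,v3:inf,v4:18,v5:26,v6:45,v7:inf,v8:inf
step 6: dist = v0:0,v1:32,v2:33,v3:inf,v4:18,v5:26,v6:45,v7:inf,v8:inf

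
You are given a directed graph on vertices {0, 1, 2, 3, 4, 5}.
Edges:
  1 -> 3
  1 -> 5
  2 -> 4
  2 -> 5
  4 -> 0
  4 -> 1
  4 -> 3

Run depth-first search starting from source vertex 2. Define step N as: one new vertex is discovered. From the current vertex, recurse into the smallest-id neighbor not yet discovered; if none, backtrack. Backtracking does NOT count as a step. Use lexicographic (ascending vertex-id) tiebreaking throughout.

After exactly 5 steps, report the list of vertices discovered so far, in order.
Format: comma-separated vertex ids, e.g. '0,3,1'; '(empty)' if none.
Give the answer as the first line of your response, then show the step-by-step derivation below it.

2,4,0,1,3

step 1: discover 2; path=2; order=2
step 2: discover 4; path=2>4; order=2,4
step 3: discover 0; path=2>4>0; order=2,4,0
step 4: discover 1; path=2>4>1; order=2,4,0,1
step 5: discover 3; path=2>4>1>3; order=2,4,0,1,3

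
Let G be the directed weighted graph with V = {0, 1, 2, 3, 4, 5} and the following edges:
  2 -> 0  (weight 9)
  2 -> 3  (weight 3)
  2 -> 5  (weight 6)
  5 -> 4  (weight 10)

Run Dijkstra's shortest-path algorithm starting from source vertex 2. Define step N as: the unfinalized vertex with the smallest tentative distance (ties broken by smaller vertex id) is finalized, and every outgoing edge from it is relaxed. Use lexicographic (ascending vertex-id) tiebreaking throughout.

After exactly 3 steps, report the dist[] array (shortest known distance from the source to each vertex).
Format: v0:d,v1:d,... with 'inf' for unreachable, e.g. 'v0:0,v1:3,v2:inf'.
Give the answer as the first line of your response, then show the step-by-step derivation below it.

v0:9,v1:inf,v2:0,v3:3,v4:16,v5:6

step 1: dist = v0:9,v1:inf,v2:0,v3:3,v4:inf,v5:6
step 2: dist = v0:9,v1:inf,v2:0,v3:3,v4:inf,v5:6
step 3: dist = v0:9,v1:inf,v2:0,v3:3,v4:16,v5:6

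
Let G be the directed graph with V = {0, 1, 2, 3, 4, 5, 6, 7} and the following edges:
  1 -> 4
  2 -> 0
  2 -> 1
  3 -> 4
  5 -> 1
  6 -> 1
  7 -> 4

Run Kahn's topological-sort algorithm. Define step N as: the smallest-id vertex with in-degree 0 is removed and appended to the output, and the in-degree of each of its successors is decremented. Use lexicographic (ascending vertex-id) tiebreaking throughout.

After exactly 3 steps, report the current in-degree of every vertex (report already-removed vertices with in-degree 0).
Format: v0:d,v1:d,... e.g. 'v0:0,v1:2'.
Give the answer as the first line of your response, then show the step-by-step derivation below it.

v0:0,v1:2,v2:0,v3:0,v4:2,v5:0,v6:0,v7:0

step 1: output 2; order=[2]; indeg=(0,2,0,0,3,0,0,0)
step 2: output 0; order=[2,0]; indeg=(0,2,0,0,3,0,0,0)
step 3: output 3; order=[2,0,3]; indeg=(0,2,0,0,2,0,0,0)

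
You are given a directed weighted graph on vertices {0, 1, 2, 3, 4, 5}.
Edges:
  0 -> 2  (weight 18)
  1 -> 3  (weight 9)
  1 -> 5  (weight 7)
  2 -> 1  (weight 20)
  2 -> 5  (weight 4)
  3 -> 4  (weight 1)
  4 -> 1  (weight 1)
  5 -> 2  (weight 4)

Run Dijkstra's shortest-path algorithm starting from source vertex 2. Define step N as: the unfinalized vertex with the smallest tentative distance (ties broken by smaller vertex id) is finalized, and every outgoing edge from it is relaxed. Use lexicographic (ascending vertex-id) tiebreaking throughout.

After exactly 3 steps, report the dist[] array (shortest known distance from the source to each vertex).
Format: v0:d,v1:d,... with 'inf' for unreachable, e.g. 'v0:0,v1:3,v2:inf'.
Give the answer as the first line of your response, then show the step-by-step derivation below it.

v0:inf,v1:20,v2:0,v3:29,v4:inf,v5:4

step 1: dist = v0:inf,v1:20,v2:0,v3:inf,v4:inf,v5:4
step 2: dist = v0:inf,v1:20,v2:0,v3:inf,v4:inf,v5:4
step 3: dist = v0:inf,v1:20,v2:0,v3:29,v4:inf,v5:4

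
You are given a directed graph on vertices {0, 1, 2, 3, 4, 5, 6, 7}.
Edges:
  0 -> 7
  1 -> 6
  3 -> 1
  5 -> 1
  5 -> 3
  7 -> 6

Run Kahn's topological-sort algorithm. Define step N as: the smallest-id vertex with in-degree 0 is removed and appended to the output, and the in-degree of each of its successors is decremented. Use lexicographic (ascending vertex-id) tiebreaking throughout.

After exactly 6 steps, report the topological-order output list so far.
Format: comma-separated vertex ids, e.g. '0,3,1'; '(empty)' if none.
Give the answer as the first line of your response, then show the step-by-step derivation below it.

0,2,4,5,3,1

step 1: output 0; order=[0]; indeg=(0,2,0,1,0,0,2,0)
step 2: output 2; order=[0,2]; indeg=(0,2,0,1,0,0,2,0)
step 3: output 4; order=[0,2,4]; indeg=(0,2,0,1,0,0,2,0)
step 4: output 5; order=[0,2,4,5]; indeg=(0,1,0,0,0,0,2,0)
step 5: output 3; order=[0,2,4,5,3]; indeg=(0,0,0,0,0,0,2,0)
step 6: output 1; order=[0,2,4,5,3,1]; indeg=(0,0,0,0,0,0,1,0)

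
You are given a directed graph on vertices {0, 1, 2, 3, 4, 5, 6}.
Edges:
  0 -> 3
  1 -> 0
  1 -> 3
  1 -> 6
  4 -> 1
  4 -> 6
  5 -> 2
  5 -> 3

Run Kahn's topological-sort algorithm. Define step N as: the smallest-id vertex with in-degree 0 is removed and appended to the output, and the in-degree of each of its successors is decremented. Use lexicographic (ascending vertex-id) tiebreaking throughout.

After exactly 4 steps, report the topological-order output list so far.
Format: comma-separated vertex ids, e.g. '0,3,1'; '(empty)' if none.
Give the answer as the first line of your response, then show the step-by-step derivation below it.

4,1,0,5

step 1: output 4; order=[4]; indeg=(1,0,1,3,0,0,1)
step 2: output 1; order=[4,1]; indeg=(0,0,1,2,0,0,0)
step 3: output 0; order=[4,1,0]; indeg=(0,0,1,1,0,0,0)
step 4: output 5; order=[4,1,0,5]; indeg=(0,0,0,0,0,0,0)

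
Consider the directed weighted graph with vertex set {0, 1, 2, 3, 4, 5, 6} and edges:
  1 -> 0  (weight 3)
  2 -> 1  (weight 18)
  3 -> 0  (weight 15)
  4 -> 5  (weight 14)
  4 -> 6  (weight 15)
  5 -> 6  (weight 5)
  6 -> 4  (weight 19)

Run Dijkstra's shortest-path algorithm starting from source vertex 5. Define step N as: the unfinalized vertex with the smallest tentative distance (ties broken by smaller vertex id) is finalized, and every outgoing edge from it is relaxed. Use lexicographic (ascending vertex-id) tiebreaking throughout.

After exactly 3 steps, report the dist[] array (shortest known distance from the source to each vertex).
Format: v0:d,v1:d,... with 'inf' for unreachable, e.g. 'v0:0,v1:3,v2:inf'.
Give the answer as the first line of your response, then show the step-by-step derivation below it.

v0:inf,v1:inf,v2:inf,v3:inf,v4:24,v5:0,v6:5

step 1: dist = v0:inf,v1:inf,v2:inf,v3:inf,v4:inf,v5:0,v6:5
step 2: dist = v0:inf,v1:inf,v2:inf,v3:inf,v4:24,v5:0,v6:5
step 3: dist = v0:inf,v1:inf,v2:inf,v3:inf,v4:24,v5:0,v6:5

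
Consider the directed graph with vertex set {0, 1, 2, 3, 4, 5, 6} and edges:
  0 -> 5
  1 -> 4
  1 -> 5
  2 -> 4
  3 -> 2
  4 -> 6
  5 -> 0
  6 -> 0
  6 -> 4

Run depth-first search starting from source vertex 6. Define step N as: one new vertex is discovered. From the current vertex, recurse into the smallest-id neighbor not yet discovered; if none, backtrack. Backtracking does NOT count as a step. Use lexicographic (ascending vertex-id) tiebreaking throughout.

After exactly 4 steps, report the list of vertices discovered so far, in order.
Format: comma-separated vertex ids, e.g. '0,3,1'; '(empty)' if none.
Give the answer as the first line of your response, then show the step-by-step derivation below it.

6,0,5,4

step 1: discover 6; path=6; order=6
step 2: discover 0; path=6>0; order=6,0
step 3: discover 5; path=6>0>5; order=6,0,5
step 4: discover 4; path=6>4; order=6,0,5,4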